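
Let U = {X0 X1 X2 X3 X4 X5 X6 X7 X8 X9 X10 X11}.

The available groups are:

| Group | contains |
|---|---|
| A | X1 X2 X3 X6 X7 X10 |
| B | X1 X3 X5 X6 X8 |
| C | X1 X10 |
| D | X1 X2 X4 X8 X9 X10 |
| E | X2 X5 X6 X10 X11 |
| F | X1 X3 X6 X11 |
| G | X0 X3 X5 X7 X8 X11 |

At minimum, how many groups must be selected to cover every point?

3

Take {A, D, G}. Their union is {X0, X1, X2, X3, X4, X5, X6, X7, X8, X9, X10, X11}, which is all 12 points.
Only G contains X0, so G is forced; the remaining 6 points need at least 2 more groups (each remaining group adds at most 5) — so at least 3 groups are needed, and 3 is optimal.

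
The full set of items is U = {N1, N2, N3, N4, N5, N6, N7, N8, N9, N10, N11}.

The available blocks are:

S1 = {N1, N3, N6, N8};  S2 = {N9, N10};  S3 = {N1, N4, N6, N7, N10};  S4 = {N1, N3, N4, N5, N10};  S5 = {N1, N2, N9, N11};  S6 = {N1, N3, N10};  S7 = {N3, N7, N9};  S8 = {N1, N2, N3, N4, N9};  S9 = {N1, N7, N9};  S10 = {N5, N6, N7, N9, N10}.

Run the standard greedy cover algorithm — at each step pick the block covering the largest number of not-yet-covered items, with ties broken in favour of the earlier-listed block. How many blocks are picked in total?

Greedy: pick S3 (covers 5 new) → pick S5 (covers 3 new) → pick S1 (covers 2 new) → pick S4 (covers 1 new). Total picks: 4.

4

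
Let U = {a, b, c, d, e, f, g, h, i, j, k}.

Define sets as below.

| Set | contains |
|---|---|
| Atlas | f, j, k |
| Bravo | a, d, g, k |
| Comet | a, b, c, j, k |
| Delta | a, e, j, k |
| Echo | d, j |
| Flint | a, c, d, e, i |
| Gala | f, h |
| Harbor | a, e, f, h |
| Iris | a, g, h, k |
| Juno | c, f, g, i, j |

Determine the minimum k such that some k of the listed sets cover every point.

4

Comet and Echo and Harbor and Juno together: Comet ∪ Echo ∪ Harbor ∪ Juno = {a, b, c, d, e, f, g, h, i, j, k} — every point is covered.
No 3 of the 10 sets cover everything (all 120 combinations miss at least one point), so 4 is optimal.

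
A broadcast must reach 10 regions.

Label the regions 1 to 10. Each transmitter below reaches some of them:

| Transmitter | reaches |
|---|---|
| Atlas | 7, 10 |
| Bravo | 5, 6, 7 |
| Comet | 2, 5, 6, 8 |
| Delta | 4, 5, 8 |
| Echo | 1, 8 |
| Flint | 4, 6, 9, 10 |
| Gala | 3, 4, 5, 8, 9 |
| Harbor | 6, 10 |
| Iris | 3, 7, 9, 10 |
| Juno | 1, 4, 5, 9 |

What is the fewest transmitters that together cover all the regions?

3

Take {Comet, Iris, Juno}. Their union is {1, 2, 3, 4, 5, 6, 7, 8, 9, 10}, which is all 10 regions.
Only Comet contains 2, so Comet is forced; the remaining 6 regions need at least 2 more transmitters (each remaining transmitter adds at most 4) — so at least 3 transmitters are needed, and 3 is optimal.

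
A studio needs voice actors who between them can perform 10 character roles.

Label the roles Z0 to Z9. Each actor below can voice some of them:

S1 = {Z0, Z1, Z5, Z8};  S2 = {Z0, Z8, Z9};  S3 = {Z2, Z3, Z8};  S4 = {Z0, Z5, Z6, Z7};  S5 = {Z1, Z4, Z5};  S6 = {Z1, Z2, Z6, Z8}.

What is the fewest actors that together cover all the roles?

S2 and S3 and S4 and S5 together: S2 ∪ S3 ∪ S4 ∪ S5 = {Z0, Z1, Z2, Z3, Z4, Z5, Z6, Z7, Z8, Z9} — every role is covered.
Only S5 contains Z4, so S5 is forced; the remaining 7 roles need at least 3 more actors (each remaining actor adds at most 3) — so at least 4 actors are needed, and 4 is optimal.

4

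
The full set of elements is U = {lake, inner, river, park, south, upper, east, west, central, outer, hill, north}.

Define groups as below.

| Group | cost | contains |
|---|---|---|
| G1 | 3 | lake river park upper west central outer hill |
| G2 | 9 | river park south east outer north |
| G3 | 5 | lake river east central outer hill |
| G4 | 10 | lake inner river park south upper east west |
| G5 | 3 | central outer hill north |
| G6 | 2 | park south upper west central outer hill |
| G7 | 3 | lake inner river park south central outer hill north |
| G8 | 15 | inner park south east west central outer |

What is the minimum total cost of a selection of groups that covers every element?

10

G3, G6, G7 together cover every element (G3 ∪ G6 ∪ G7 = {lake, inner, river, park, south, upper, east, west, central, outer, hill, north}); total cost 5 + 2 + 3 = 10.
No covering selection has total cost below 10.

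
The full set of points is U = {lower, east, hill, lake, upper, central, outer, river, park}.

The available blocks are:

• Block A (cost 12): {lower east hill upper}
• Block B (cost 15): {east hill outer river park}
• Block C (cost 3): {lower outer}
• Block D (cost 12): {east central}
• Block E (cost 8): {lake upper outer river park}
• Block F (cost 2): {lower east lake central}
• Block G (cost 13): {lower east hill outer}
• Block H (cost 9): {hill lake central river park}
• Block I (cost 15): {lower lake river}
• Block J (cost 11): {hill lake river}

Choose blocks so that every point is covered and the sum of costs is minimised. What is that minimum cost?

19

E, F, H together cover every point (E ∪ F ∪ H = {lower, east, hill, lake, upper, central, outer, river, park}); total cost 8 + 2 + 9 = 19.
No covering selection has total cost below 19.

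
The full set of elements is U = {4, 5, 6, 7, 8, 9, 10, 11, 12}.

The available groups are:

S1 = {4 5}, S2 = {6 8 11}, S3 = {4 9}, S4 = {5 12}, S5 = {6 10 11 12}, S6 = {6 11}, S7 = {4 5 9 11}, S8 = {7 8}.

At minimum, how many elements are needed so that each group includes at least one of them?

The 4 elements {5, 7, 9, 11} hit every group.
The groups S3, S4, S6, S8 are pairwise disjoint, so any hitting set needs a separate element for each — at least 4. Hence 4 is optimal.

4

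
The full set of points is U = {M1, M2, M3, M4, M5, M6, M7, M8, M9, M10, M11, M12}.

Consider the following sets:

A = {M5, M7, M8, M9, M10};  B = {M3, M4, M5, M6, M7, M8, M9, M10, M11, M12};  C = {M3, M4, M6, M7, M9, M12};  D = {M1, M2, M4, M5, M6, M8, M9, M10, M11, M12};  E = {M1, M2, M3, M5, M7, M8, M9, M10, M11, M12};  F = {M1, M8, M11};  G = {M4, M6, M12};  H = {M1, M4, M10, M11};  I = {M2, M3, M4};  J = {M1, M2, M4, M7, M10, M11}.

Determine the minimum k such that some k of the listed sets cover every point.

2

Take {C, E}. Their union is {M1, M2, M3, M4, M5, M6, M7, M8, M9, M10, M11, M12}, which is all 12 points.
No single set has all 12 points (the largest, B, has 10), so 2 is optimal.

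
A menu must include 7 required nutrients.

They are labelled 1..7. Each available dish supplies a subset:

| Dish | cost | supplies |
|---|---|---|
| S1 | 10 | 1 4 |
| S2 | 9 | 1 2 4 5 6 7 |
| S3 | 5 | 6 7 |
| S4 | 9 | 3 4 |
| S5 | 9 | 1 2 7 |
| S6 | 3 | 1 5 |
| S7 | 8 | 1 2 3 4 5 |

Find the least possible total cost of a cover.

S3, S7 together cover every nutrient (S3 ∪ S7 = {1, 2, 3, 4, 5, 6, 7}); total cost 5 + 8 = 13.
The greedy pick S2, S7 costs 17; no covering selection beats 13.

13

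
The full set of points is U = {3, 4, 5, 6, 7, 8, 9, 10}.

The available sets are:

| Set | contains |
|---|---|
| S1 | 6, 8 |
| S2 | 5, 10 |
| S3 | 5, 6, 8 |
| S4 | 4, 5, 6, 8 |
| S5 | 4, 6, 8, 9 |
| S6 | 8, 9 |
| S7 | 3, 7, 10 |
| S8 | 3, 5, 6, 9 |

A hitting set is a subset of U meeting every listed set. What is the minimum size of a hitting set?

3

Take H = {6, 9, 10}. Each listed set contains at least one of these, so H is a hitting set of size 3.
No choice of 2 points meets every set, so 3 is the minimum.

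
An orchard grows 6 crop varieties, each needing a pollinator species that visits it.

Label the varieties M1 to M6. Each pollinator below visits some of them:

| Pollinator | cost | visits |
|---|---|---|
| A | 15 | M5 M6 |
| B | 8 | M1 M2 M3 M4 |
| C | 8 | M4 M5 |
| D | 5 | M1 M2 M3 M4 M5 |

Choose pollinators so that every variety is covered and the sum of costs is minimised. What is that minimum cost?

A, D together cover every variety (A ∪ D = {M1, M2, M3, M4, M5, M6}); total cost 15 + 5 = 20.
No covering selection has total cost below 20.

20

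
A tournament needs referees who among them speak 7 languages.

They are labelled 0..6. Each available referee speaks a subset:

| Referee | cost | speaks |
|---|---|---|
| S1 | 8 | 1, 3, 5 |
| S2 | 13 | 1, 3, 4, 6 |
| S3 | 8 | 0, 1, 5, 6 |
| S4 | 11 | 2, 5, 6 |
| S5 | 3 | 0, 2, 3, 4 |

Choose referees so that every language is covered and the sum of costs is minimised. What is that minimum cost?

11

S3, S5 together cover every language (S3 ∪ S5 = {0, 1, 2, 3, 4, 5, 6}); total cost 8 + 3 = 11.
No covering selection has total cost below 11.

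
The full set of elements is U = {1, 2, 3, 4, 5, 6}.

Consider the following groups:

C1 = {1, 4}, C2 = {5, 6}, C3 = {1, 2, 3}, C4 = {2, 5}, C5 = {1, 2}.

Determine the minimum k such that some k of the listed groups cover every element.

C1, C2, and C3 cover everything between them: the union {1, 2, 3, 4, 5, 6} is all of U.
Only C3 contains 3, so C3 is forced; the remaining 3 elements need at least 2 more groups (each remaining group adds at most 2) — so at least 3 groups are needed, and 3 is optimal.

3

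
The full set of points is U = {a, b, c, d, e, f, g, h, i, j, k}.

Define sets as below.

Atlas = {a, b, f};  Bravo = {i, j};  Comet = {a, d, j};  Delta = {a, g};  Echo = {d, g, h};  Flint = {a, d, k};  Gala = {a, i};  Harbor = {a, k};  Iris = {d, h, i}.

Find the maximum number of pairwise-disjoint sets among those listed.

Bravo, Echo, Harbor are pairwise disjoint (Bravo={i,j}; Echo={d,g,h}; Harbor={a,k}).
Every remaining set overlaps one of these, and no 4 of the listed sets are pairwise disjoint, so 3 is the maximum.

3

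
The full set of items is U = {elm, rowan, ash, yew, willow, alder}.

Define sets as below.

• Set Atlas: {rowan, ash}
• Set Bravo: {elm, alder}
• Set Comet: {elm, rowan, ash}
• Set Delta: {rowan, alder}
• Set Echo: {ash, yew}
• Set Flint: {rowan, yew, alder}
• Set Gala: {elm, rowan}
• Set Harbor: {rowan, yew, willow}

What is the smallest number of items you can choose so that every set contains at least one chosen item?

The 3 items {elm, rowan, yew} hit every set.
No choice of 2 items meets every set, so 3 is the minimum.

3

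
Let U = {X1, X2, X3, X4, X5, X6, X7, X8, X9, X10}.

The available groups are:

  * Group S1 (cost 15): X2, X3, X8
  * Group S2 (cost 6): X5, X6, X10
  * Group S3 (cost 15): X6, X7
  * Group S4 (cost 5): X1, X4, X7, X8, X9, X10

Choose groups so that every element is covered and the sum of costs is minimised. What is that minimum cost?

26

S1, S2, S4 together cover every element (S1 ∪ S2 ∪ S4 = {X1, X2, X3, X4, X5, X6, X7, X8, X9, X10}); total cost 15 + 6 + 5 = 26.
No covering selection has total cost below 26.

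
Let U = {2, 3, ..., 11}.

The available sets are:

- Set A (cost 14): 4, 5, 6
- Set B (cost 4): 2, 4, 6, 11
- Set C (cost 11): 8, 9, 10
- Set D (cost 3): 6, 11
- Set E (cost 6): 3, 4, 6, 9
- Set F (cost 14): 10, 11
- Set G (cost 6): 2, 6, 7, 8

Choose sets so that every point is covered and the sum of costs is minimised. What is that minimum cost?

40

A, E, F, G together cover every point (A ∪ E ∪ F ∪ G = {2, 3, 4, 5, 6, 7, 8, 9, 10, 11}); total cost 14 + 6 + 14 + 6 = 40.
The greedy pick B, E, G, C, A costs 41; no covering selection beats 40.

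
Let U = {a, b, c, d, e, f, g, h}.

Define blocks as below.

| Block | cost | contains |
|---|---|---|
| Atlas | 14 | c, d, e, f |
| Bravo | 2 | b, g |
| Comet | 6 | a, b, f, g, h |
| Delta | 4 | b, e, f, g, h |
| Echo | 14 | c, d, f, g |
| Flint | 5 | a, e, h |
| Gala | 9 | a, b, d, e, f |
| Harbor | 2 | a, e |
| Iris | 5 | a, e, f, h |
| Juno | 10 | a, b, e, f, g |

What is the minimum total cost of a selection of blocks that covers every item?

20

Atlas, Comet together cover every item (Atlas ∪ Comet = {a, b, c, d, e, f, g, h}); total cost 14 + 6 = 20.
No covering selection has total cost below 20.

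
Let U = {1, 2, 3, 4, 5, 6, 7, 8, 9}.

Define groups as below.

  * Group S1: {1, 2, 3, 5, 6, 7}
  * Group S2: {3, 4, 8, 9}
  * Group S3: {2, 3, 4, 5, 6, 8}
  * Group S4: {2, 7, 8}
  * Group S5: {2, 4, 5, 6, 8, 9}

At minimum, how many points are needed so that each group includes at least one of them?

2

H = {7, 8} meets every group (each contains at least one member of H), and |H| = 2.
No single point lies in every group, so at least 2 are needed and 2 is optimal.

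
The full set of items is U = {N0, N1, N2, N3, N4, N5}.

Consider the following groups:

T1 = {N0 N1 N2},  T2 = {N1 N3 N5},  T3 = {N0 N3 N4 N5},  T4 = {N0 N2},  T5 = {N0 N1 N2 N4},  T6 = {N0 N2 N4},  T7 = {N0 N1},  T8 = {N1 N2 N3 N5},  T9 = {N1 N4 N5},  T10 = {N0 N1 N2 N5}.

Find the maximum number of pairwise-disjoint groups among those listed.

2

T2, T4 are pairwise disjoint (T2={N1,N3,N5}; T4={N0,N2}).
Every remaining group overlaps one of these, and no 3 of the listed groups are pairwise disjoint, so 2 is the maximum.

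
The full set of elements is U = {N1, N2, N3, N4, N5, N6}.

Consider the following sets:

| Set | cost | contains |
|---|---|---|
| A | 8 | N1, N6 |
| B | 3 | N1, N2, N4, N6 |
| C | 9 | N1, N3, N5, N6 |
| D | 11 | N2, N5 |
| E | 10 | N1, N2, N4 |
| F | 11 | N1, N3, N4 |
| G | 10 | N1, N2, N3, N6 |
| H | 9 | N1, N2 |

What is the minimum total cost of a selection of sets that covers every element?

12

B, C together cover every element (B ∪ C = {N1, N2, N3, N4, N5, N6}); total cost 3 + 9 = 12.
No covering selection has total cost below 12.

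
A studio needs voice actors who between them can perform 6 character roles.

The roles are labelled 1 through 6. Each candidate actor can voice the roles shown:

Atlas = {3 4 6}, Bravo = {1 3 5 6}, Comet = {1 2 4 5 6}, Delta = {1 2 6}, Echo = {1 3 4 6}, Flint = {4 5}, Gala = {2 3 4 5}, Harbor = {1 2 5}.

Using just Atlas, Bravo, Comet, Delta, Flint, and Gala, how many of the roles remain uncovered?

0

Union of Atlas, Bravo, Comet, Delta, Flint, Gala = {1, 2, 3, 4, 5, 6} — that's every role, so 0 are uncovered.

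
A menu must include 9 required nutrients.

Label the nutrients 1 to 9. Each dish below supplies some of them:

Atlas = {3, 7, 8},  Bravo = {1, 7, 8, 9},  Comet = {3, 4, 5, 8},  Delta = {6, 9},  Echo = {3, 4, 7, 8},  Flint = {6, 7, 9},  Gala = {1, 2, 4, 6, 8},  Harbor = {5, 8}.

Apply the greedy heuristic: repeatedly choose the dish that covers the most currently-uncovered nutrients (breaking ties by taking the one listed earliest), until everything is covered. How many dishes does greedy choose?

4

Greedy: pick Gala (covers 5 new) → pick Atlas (covers 2 new) → pick Bravo (covers 1 new) → pick Comet (covers 1 new). Total picks: 4.
(The true minimum cover uses only 3 dishes, so greedy is not optimal here.)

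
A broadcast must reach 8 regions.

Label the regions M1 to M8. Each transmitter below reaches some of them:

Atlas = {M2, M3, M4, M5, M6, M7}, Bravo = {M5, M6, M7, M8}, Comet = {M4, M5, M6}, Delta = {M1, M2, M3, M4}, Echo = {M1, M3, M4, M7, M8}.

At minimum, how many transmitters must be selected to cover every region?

2

Take {Bravo, Delta}. Their union is {M1, M2, M3, M4, M5, M6, M7, M8}, which is all 8 regions.
No single transmitter has all 8 regions (the largest, Atlas, has 6), so 2 is optimal.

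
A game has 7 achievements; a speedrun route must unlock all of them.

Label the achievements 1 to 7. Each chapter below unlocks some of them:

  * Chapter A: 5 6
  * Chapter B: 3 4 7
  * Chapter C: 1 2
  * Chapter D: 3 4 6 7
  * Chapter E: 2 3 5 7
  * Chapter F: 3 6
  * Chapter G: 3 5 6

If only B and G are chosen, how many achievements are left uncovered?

2

Union of B, G = {3, 4, 5, 6, 7}.
Not covered: 1, 2 — 2 achievements.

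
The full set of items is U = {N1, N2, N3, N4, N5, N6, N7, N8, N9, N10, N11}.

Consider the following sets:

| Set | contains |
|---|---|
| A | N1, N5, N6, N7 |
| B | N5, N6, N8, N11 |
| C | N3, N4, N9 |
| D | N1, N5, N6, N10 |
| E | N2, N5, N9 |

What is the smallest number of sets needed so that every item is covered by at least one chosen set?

A, B, C, D, and E cover everything between them: the union {N1, N2, N3, N4, N5, N6, N7, N8, N9, N10, N11} is all of U.
No 4 of the 5 sets cover everything (all 5 combinations miss at least one item), so 5 is optimal.

5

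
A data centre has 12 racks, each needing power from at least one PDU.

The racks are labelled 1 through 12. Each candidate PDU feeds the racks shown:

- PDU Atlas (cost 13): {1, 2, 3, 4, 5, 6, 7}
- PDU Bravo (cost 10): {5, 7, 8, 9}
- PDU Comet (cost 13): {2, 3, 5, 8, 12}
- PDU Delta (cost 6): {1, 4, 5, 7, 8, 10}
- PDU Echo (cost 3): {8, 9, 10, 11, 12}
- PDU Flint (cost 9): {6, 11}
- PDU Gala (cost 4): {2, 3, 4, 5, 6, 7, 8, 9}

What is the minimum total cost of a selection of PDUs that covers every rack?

13

Delta, Echo, Gala together cover every rack (Delta ∪ Echo ∪ Gala = {1, 2, 3, 4, 5, 6, 7, 8, 9, 10, 11, 12}); total cost 6 + 3 + 4 = 13.
No covering selection has total cost below 13.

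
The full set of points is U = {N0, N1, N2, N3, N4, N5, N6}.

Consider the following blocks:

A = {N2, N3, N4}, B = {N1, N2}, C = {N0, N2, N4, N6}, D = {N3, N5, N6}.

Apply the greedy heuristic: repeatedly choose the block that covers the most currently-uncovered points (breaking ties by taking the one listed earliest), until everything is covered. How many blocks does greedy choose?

Greedy: pick C (covers 4 new) → pick D (covers 2 new) → pick B (covers 1 new). Total picks: 3.

3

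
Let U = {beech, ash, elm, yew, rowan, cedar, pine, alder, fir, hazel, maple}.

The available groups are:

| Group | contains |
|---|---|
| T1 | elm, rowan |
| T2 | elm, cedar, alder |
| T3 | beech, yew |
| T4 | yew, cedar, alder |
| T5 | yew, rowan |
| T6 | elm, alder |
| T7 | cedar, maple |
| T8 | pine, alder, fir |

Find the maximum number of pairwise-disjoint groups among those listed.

4

T1, T3, T7, T8 are pairwise disjoint (T1={elm,rowan}; T3={beech,yew}; T7={cedar,maple}; T8={pine,alder,fir}).
Every remaining group overlaps one of these, and no 5 of the listed groups are pairwise disjoint, so 4 is the maximum.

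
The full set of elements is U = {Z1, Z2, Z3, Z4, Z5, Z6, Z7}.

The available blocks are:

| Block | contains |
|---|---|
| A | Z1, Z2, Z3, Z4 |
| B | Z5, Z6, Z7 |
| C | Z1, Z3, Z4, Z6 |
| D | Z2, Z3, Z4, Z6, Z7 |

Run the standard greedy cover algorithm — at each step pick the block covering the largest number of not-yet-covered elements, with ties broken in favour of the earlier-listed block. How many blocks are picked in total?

Greedy: pick D (covers 5 new) → pick A (covers 1 new) → pick B (covers 1 new). Total picks: 3.
(The true minimum cover uses only 2 blocks, so greedy is not optimal here.)

3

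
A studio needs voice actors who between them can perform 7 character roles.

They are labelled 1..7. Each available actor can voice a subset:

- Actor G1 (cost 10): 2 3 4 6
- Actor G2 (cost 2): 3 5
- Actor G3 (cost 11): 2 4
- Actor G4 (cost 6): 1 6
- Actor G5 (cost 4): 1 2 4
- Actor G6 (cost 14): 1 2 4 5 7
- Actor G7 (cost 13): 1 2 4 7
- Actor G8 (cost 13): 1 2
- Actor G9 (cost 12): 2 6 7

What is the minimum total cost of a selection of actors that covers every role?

18

G2, G5, G9 together cover every role (G2 ∪ G5 ∪ G9 = {1, 2, 3, 4, 5, 6, 7}); total cost 2 + 4 + 12 = 18.
The greedy pick G2, G5, G4, G9 costs 24; no covering selection beats 18.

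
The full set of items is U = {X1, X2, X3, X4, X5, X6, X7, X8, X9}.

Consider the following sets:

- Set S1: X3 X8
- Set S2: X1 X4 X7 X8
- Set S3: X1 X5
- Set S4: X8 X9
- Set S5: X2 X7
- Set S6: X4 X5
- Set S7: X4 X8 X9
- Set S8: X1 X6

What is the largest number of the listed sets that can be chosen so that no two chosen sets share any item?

S1, S5, S6, S8 are pairwise disjoint (S1={X3,X8}; S5={X2,X7}; S6={X4,X5}; S8={X1,X6}).
Every remaining set overlaps one of these, and no 5 of the listed sets are pairwise disjoint, so 4 is the maximum.

4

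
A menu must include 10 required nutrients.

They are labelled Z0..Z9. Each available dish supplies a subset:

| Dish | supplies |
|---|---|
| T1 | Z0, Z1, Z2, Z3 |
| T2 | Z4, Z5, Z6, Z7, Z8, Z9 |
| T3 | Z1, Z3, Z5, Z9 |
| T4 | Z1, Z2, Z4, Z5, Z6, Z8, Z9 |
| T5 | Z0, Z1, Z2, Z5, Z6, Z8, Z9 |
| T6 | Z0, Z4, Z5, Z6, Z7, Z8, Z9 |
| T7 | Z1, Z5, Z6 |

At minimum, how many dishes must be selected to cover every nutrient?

T1 and T6 together: T1 ∪ T6 = {Z0, Z1, Z2, Z3, Z4, Z5, Z6, Z7, Z8, Z9} — every nutrient is covered.
No single dish has all 10 nutrients (the largest, T4, has 7), so 2 is optimal.

2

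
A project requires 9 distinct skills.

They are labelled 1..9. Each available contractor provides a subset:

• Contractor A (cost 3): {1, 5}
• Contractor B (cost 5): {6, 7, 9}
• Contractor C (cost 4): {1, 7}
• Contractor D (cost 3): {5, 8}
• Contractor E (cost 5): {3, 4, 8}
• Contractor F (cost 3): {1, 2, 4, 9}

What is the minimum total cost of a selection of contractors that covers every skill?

B, D, E, F together cover every skill (B ∪ D ∪ E ∪ F = {1, 2, 3, 4, 5, 6, 7, 8, 9}); total cost 5 + 3 + 5 + 3 = 16.
No covering selection has total cost below 16.

16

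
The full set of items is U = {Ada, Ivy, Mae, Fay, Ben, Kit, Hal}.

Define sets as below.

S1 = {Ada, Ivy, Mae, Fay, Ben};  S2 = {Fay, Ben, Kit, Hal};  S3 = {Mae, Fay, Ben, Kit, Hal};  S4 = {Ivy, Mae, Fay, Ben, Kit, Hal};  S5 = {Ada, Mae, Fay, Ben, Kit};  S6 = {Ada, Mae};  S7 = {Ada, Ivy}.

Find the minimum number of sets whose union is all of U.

2

S1 and S2 together: S1 ∪ S2 = {Ada, Ivy, Mae, Fay, Ben, Kit, Hal} — every item is covered.
No single set has all 7 items (the largest, S4, has 6), so 2 is optimal.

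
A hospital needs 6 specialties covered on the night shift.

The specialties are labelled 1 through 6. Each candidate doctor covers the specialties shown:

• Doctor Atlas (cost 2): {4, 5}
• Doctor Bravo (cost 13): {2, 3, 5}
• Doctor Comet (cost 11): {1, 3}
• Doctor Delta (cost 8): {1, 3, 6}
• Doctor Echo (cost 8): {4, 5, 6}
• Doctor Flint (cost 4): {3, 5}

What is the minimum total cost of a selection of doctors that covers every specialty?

23

Atlas, Bravo, Delta together cover every specialty (Atlas ∪ Bravo ∪ Delta = {1, 2, 3, 4, 5, 6}); total cost 2 + 13 + 8 = 23.
No covering selection has total cost below 23.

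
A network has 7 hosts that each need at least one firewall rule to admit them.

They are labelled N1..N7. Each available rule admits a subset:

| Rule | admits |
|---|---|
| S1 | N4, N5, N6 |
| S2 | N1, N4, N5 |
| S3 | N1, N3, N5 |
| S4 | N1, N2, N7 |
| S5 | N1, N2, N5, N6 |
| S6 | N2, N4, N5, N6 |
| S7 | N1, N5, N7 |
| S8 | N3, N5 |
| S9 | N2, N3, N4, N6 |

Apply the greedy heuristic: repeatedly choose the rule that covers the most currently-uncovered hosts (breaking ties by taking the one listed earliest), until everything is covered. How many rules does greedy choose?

Greedy: pick S5 (covers 4 new) → pick S9 (covers 2 new) → pick S4 (covers 1 new). Total picks: 3.
(The true minimum cover uses only 2 rules, so greedy is not optimal here.)

3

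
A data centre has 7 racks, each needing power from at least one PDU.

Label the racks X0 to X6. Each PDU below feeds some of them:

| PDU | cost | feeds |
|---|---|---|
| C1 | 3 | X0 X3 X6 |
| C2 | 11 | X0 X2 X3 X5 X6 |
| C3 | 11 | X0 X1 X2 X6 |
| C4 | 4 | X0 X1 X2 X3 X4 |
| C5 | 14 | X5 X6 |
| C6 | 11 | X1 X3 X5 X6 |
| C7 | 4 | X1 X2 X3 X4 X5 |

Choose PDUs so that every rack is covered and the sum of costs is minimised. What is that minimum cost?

C1, C7 together cover every rack (C1 ∪ C7 = {X0, X1, X2, X3, X4, X5, X6}); total cost 3 + 4 = 7.
The greedy pick C4, C1, C7 costs 11; no covering selection beats 7.

7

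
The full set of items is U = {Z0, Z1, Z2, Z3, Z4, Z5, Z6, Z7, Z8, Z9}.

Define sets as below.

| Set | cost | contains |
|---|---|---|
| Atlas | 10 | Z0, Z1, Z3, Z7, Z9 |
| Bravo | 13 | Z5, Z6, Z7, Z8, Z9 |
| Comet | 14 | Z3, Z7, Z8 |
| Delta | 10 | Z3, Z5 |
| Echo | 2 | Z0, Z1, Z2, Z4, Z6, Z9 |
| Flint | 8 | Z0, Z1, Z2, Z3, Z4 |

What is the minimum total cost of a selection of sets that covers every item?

Bravo, Flint together cover every item (Bravo ∪ Flint = {Z0, Z1, Z2, Z3, Z4, Z5, Z6, Z7, Z8, Z9}); total cost 13 + 8 = 21.
The greedy pick Echo, Bravo, Flint costs 23; no covering selection beats 21.

21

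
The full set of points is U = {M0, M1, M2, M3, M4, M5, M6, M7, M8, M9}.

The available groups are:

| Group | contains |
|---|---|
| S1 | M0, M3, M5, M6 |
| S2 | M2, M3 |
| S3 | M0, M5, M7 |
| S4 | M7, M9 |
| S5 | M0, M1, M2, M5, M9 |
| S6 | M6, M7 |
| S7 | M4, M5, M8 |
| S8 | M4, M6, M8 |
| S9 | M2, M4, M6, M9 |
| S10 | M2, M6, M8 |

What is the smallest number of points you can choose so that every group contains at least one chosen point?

The 4 points {M0, M2, M7, M8} hit every group.
No choice of 3 points meets every group, so 4 is the minimum.

4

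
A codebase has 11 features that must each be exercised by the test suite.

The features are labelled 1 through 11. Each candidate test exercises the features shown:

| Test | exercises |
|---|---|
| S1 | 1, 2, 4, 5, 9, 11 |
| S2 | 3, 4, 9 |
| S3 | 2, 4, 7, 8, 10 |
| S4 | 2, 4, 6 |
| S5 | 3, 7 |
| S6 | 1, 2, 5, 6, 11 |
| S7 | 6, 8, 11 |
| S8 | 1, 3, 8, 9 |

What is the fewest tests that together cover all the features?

3

S3 and S6 and S8 together: S3 ∪ S6 ∪ S8 = {1, 2, 3, 4, 5, 6, 7, 8, 9, 10, 11} — every feature is covered.
Only S3 contains 10, so S3 is forced; the remaining 6 features need at least 2 more tests (each remaining test adds at most 4) — so at least 3 tests are needed, and 3 is optimal.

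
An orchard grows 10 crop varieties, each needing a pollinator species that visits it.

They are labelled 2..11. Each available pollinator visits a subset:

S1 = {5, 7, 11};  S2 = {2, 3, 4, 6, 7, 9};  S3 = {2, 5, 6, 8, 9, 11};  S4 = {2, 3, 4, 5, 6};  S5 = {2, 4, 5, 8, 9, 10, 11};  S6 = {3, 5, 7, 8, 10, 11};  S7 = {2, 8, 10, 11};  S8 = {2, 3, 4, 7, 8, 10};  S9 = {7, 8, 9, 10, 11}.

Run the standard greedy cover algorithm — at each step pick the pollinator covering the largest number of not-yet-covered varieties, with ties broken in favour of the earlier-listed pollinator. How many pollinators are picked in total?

2

Greedy: pick S5 (covers 7 new) → pick S2 (covers 3 new). Total picks: 2.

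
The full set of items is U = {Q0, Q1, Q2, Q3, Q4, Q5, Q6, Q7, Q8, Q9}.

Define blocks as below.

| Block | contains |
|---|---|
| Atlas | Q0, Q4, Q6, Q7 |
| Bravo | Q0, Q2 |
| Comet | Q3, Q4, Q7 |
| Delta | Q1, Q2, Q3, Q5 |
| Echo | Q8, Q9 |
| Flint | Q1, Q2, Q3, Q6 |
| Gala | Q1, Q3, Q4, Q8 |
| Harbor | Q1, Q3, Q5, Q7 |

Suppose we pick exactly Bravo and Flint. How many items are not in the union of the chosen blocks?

Union of Bravo, Flint = {Q0, Q1, Q2, Q3, Q6}.
Not covered: Q4, Q5, Q7, Q8, Q9 — 5 items.

5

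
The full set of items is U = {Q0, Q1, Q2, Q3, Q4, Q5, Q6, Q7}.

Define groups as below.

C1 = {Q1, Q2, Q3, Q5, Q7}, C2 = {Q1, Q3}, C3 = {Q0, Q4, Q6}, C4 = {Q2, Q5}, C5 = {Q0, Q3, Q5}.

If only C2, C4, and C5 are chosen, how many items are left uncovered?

Union of C2, C4, C5 = {Q0, Q1, Q2, Q3, Q5}.
Not covered: Q4, Q6, Q7 — 3 items.

3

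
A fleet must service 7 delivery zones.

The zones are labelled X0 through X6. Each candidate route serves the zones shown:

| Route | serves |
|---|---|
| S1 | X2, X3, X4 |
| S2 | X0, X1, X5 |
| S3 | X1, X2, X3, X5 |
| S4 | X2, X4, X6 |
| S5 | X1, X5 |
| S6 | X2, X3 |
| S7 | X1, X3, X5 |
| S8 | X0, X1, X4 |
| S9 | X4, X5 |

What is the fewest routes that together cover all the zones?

3

Take {S3, S4, S8}. Their union is {X0, X1, X2, X3, X4, X5, X6}, which is all 7 zones.
Only S4 contains X6, so S4 is forced; the remaining 4 zones need at least 2 more routes (each remaining route adds at most 3) — so at least 3 routes are needed, and 3 is optimal.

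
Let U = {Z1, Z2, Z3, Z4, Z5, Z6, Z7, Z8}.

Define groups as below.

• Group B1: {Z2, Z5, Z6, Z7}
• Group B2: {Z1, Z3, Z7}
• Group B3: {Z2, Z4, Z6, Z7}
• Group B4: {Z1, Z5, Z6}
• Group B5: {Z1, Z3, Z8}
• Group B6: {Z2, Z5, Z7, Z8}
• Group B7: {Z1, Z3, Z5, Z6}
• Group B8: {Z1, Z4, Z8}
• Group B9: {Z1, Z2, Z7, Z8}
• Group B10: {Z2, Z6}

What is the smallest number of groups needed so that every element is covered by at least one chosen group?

B7 and B8 and B9 together: B7 ∪ B8 ∪ B9 = {Z1, Z2, Z3, Z4, Z5, Z6, Z7, Z8} — every element is covered.
No 2 of the 10 groups cover everything (all 45 combinations miss at least one element), so 3 is optimal.

3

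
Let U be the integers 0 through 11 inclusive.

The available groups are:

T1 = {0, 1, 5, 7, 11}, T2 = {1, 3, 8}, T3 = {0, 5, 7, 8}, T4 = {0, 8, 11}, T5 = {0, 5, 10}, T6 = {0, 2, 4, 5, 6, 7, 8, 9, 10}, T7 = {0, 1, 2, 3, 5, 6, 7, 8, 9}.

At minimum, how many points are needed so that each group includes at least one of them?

Take H = {0, 3}. Each listed group contains at least one of these, so H is a hitting set of size 2.
The groups T2, T5 are pairwise disjoint, so any hitting set needs a separate point for each — at least 2. Hence 2 is optimal.

2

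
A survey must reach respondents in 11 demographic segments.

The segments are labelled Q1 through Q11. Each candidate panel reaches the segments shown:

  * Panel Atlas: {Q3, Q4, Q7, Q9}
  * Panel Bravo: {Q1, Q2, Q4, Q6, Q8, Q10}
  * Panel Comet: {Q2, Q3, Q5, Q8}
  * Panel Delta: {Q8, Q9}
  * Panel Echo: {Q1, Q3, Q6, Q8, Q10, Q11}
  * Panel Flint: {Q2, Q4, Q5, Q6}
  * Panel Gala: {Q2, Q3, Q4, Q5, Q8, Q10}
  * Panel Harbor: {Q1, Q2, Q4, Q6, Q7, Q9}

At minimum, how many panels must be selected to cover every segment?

3

Atlas and Comet and Echo together: Atlas ∪ Comet ∪ Echo = {Q1, Q2, Q3, Q4, Q5, Q6, Q7, Q8, Q9, Q10, Q11} — every segment is covered.
Only Echo contains Q11, so Echo is forced; the remaining 5 segments need at least 2 more panels (each remaining panel adds at most 4) — so at least 3 panels are needed, and 3 is optimal.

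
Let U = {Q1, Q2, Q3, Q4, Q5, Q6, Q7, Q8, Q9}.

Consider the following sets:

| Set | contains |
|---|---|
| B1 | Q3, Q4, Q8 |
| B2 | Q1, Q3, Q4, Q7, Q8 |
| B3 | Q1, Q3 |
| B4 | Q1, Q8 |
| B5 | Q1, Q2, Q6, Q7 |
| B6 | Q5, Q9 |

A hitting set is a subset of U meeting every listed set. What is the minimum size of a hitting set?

3

The 3 items {Q1, Q5, Q8} hit every set.
The sets B1, B5, B6 are pairwise disjoint, so any hitting set needs a separate item for each — at least 3. Hence 3 is optimal.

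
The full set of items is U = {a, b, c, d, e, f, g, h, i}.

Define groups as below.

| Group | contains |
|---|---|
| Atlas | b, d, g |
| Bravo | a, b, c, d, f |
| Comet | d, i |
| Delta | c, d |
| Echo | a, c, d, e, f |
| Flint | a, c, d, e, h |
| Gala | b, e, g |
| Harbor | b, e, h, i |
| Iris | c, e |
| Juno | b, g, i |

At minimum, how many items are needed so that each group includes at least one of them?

Take T = {d, e, g}. Each listed group contains at least one of these, so T is a hitting set of size 3.
No choice of 2 items meets every group, so 3 is the minimum.

3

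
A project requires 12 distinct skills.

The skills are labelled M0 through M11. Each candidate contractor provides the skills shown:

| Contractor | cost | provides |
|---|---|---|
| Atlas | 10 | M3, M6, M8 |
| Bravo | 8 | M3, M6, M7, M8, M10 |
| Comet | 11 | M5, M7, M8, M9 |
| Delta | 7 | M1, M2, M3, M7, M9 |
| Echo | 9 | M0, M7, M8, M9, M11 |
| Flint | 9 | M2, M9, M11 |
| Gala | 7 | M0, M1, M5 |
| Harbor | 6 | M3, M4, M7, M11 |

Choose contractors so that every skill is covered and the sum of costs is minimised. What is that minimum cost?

Bravo, Delta, Gala, Harbor together cover every skill (Bravo ∪ Delta ∪ Gala ∪ Harbor = {M0, M1, M2, M3, M4, M5, M6, M7, M8, M9, M10, M11}); total cost 8 + 7 + 7 + 6 = 28.
No covering selection has total cost below 28.

28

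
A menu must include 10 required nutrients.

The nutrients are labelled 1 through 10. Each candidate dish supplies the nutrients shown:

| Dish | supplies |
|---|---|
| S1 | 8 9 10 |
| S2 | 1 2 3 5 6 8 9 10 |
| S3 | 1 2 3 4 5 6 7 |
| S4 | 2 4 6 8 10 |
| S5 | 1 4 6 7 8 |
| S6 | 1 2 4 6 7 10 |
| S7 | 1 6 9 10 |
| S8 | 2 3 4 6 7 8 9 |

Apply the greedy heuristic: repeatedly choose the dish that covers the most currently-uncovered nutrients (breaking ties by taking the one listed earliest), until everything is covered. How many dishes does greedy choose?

Greedy: pick S2 (covers 8 new) → pick S3 (covers 2 new). Total picks: 2.

2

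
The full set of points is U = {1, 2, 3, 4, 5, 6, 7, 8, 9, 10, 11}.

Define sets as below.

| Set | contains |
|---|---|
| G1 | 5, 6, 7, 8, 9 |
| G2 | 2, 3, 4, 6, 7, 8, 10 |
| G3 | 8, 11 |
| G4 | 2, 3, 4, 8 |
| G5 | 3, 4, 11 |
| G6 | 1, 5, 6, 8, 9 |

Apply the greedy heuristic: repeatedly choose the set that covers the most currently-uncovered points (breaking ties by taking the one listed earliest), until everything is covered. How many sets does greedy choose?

3

Greedy: pick G2 (covers 7 new) → pick G6 (covers 3 new) → pick G3 (covers 1 new). Total picks: 3.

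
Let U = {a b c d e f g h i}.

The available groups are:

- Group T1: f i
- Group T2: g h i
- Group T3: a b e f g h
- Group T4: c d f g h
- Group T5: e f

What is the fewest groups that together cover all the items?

3

Take {T2, T3, T4}. Their union is {a, b, c, d, e, f, g, h, i}, which is all 9 items.
Only T3 contains a, so T3 is forced; the remaining 3 items need at least 2 more groups (each remaining group adds at most 2) — so at least 3 groups are needed, and 3 is optimal.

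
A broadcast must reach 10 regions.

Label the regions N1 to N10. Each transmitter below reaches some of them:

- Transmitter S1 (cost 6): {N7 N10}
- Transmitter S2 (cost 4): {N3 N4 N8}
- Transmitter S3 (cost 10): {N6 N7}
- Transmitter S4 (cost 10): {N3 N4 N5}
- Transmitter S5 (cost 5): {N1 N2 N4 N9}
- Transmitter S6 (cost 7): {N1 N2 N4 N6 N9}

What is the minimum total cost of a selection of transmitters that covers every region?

S1, S2, S4, S6 together cover every region (S1 ∪ S2 ∪ S4 ∪ S6 = {N1, N2, N3, N4, N5, N6, N7, N8, N9, N10}); total cost 6 + 4 + 10 + 7 = 27.
The greedy pick S5, S2, S1, S6, S4 costs 32; no covering selection beats 27.

27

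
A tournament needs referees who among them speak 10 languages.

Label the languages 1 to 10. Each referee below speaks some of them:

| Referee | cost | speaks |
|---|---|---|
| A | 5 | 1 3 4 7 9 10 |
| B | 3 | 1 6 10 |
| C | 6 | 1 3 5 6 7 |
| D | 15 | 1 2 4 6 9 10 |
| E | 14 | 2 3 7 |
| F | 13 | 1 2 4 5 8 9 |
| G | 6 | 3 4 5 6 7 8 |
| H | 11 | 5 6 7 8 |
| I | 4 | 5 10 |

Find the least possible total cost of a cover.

21

D, G together cover every language (D ∪ G = {1, 2, 3, 4, 5, 6, 7, 8, 9, 10}); total cost 15 + 6 = 21.
The greedy pick A, G, F costs 24; no covering selection beats 21.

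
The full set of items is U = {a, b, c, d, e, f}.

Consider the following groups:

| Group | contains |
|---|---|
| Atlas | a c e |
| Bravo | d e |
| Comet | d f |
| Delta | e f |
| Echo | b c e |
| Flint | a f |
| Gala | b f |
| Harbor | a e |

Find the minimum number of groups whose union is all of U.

Take {Comet, Echo, Flint}. Their union is {a, b, c, d, e, f}, which is all 6 items.
No 2 of the 8 groups cover everything (all 28 combinations miss at least one item), so 3 is optimal.

3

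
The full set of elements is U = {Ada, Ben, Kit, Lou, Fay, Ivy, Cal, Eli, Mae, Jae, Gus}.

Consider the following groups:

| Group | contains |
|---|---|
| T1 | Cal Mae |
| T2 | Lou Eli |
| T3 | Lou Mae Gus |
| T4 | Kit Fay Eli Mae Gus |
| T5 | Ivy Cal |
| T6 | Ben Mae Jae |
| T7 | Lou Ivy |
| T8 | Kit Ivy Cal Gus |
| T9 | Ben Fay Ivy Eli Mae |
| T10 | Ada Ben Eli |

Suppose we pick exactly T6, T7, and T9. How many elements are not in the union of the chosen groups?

4

Union of T6, T7, T9 = {Ben, Lou, Fay, Ivy, Eli, Mae, Jae}.
Not covered: Ada, Kit, Cal, Gus — 4 elements.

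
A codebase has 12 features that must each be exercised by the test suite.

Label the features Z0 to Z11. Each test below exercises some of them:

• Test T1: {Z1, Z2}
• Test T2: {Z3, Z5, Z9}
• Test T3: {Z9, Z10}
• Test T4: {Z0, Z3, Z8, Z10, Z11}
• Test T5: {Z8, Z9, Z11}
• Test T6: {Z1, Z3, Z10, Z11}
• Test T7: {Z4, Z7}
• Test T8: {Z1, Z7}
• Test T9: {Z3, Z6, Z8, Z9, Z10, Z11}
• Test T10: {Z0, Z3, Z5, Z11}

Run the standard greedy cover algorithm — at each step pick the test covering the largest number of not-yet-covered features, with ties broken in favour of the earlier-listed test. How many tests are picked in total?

4

Greedy: pick T9 (covers 6 new) → pick T1 (covers 2 new) → pick T7 (covers 2 new) → pick T10 (covers 2 new). Total picks: 4.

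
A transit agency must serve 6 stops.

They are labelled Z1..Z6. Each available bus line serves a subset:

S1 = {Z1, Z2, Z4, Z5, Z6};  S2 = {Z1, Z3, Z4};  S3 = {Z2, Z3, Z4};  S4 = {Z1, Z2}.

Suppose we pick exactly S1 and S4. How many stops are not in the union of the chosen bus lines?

1

Union of S1, S4 = {Z1, Z2, Z4, Z5, Z6}.
Not covered: Z3 — 1 stop.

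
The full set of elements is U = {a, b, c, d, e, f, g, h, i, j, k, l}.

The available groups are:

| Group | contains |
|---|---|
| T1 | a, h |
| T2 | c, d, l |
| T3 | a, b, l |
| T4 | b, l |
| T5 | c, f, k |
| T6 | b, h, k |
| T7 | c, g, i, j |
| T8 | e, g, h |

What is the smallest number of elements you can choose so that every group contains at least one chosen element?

The 3 elements {c, h, l} hit every group.
The groups T3, T5, T8 are pairwise disjoint, so any hitting set needs a separate element for each — at least 3. Hence 3 is optimal.

3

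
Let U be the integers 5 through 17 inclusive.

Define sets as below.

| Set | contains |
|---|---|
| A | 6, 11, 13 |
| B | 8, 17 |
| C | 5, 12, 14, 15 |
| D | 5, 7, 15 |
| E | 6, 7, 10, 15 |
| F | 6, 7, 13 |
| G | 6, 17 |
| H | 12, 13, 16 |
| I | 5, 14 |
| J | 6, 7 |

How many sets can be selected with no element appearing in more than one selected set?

4

B, E, H, I are pairwise disjoint (B={8,17}; E={6,7,10,15}; H={12,13,16}; I={5,14}).
Every remaining set overlaps one of these, and no 5 of the listed sets are pairwise disjoint, so 4 is the maximum.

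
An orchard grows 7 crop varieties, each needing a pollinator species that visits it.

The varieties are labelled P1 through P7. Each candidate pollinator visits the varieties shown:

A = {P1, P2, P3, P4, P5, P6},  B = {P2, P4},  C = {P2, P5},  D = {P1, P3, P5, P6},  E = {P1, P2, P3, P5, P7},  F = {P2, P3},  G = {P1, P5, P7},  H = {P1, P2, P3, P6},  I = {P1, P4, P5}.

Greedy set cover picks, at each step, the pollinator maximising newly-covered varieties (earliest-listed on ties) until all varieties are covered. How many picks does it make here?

Greedy: pick A (covers 6 new) → pick E (covers 1 new). Total picks: 2.

2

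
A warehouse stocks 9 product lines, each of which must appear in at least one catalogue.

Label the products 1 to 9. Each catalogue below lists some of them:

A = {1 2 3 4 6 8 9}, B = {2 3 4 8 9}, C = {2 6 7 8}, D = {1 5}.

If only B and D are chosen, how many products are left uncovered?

Union of B, D = {1, 2, 3, 4, 5, 8, 9}.
Not covered: 6, 7 — 2 products.

2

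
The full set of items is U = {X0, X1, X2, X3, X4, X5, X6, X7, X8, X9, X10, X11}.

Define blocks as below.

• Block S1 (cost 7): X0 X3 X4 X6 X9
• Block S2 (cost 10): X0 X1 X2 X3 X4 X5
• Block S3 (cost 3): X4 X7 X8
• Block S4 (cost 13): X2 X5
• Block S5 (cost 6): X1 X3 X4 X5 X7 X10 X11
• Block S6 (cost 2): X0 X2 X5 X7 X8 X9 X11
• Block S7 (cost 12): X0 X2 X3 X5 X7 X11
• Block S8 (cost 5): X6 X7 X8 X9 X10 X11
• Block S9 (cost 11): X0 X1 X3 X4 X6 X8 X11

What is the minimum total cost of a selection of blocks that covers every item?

S5, S6, S8 together cover every item (S5 ∪ S6 ∪ S8 = {X0, X1, X2, X3, X4, X5, X6, X7, X8, X9, X10, X11}); total cost 6 + 2 + 5 = 13.
No covering selection has total cost below 13.

13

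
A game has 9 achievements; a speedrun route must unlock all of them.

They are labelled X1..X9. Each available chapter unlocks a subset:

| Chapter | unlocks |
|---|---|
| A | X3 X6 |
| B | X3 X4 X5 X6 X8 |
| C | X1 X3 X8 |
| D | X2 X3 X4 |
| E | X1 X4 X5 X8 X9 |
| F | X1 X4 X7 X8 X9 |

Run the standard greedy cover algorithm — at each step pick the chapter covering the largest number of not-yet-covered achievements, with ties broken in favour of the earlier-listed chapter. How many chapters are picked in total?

Greedy: pick B (covers 5 new) → pick F (covers 3 new) → pick D (covers 1 new). Total picks: 3.

3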